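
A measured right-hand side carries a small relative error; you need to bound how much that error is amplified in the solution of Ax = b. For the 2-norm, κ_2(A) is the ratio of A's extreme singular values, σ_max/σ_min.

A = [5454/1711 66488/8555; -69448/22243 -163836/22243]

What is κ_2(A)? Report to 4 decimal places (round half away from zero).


form AᵀA = [11712388/588289 140516208/2941445; 140516208/2941445 1686262096/14707225] with trace 11710484/87025 and determinant 53824/87025
λ_max, λ_min = (11710484/87025 ± √137116699379856/7573350625)/2 = 3364/25, 16/3481
so κ_2 = √((3364/25) / (16/3481)) = 171.1000

171.1000


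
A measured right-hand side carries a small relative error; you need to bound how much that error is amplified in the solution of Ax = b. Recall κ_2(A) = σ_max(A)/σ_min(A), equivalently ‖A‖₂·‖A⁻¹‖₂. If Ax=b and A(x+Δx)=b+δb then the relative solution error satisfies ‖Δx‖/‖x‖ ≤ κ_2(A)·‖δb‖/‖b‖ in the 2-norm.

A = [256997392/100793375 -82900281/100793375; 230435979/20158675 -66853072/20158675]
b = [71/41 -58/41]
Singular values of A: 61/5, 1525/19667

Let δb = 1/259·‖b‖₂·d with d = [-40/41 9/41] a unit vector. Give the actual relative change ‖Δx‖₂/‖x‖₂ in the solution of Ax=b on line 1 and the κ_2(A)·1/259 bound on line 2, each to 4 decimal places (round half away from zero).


from the listed singular values, σ₁ = 61/5, σ_n = 1525/19667
condition number: (61/5) ÷ (1525/19667) = 157.3360
worst-case relative error ≤ 157.3360 × 1/259 = 0.6075
solve Ax = b  →  x = [-7.3007 -24.7381]
2-norm of b is 2.2361; of x, 25.7929
re-solving with b+δb shifts x by Δx of norm 0.1113
dividing the unrounded norms, ‖Δx‖/‖x‖ = 0.0043
so the bound overstates the realised error by a factor of ≈ 140.7263 (computed from the unrounded values)

0.0043
0.6075


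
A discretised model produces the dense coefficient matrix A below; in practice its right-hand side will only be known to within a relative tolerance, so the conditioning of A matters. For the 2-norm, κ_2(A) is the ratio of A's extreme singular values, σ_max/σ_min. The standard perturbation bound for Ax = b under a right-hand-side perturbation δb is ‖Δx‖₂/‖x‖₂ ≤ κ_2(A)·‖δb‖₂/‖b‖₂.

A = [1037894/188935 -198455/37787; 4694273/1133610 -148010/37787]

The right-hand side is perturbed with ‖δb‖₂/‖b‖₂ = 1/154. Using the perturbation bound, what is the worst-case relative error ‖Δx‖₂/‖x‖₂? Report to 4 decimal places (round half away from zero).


2.5383

form AᵀA = [2432650455481/51402865284 -193065086935/4283572107; -193065086935/4283572107 61291347125/1427857369] with trace 5516217541/61121124 and determinant 3258025/61121124
solving λ² − 5516217541/61121124·λ + 3258025/61121124 = 0 gives λ = 361/4, 9025/15280281
κ = σ_max/σ_min = (19/2)/(95/3909) = 390.9000
bound on ‖Δx‖/‖x‖: κ·ε = 390.9000·1/154 = 2.5383


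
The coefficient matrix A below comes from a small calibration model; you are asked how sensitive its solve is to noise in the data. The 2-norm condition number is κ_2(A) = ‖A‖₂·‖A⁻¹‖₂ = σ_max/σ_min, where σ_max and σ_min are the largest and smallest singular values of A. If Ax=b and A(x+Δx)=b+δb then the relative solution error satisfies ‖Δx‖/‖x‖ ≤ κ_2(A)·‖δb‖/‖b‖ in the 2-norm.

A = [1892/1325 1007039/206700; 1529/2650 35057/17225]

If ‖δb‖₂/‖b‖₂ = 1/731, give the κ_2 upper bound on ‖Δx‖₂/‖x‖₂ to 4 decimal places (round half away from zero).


form AᵀA = [16656497/7022500 85651181/10533750; 85651181/10533750 7047944233/252810000] with trace 12236125/404496 and determinant 14641/1617984
λ_max, λ_min = (12236125/404496 ± √149716832789689/163617014016)/2 = 121/4, 121/404496
so κ_2 = √((121/4) / (121/404496)) = 318.0000
κ_2(A)·‖δb‖/‖b‖ = 0.4350

0.4350


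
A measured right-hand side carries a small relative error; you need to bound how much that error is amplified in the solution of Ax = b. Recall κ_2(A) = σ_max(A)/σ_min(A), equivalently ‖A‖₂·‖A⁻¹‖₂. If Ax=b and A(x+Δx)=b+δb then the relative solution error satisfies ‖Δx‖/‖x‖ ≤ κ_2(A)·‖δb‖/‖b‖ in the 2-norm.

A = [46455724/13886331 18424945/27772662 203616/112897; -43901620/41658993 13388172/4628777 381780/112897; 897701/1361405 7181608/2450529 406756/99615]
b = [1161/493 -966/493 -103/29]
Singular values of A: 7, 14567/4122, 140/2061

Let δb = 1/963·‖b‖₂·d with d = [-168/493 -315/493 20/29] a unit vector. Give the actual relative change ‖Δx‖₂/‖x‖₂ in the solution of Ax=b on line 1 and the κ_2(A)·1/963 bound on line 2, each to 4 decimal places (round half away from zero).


0.0024
0.1070

largest singular value 7, smallest 140/2061
κ_2(A) = 7 / (140/2061) = 103.0500
bound on ‖Δx‖/‖x‖: κ·ε = 103.0500·1/963 = 0.1070
solve Ax = b  →  x = [5.9422 22.5426 -18.0086]
2-norm of b is 4.6904; of x, 29.4582
δb = ε·‖b‖·d = [-0.0017 -0.0031 0.0034]; solving A·Δx = δb gives ‖Δx‖ = 0.0717
relative error = 0.0024
tightness: 0.0024 against a bound of 0.1070 (unrounded ratio ≈ 0.0227)


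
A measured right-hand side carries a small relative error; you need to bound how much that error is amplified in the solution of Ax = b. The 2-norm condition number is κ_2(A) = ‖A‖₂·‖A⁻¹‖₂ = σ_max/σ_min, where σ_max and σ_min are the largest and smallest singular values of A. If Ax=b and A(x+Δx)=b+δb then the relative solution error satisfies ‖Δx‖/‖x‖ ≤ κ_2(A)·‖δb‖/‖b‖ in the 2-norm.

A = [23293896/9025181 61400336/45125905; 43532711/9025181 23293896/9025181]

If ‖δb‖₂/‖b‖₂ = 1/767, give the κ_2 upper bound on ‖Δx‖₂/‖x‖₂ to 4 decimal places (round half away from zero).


0.5089

AᵀA = [8434956809233/281847377449 22493028561624/1409236887245; 22493028561624/1409236887245 59983186963264/7046184436225]; tr = 937221824201/24381261025, det = 236421376/24381261025
eigenvalues of AᵀA: λ = (tr ± √(tr²−4·det))/2 = 961/25, 246016/975250441
so κ_2 = √((961/25) / (246016/975250441)) = 390.3625
bound on ‖Δx‖/‖x‖: κ·ε = 390.3625·1/767 = 0.5089


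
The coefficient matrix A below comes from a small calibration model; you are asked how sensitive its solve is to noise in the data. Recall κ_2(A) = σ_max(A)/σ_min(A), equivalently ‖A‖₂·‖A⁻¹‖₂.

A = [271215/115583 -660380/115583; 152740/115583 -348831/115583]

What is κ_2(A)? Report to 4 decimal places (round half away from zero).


104.6000

form AᵀA = [335249425/46226401 -804101760/46226401; -804101760/46226401 1930051249/46226401] with trace 13404146/273529 and determinant 60025/273529
λ_max, λ_min = (13404146/273529 ± √179605455676416/74818113841)/2 = 49, 1225/273529
σ_max=√49=7, σ_min=√(1225/273529)=(35/523) → κ = 104.6000


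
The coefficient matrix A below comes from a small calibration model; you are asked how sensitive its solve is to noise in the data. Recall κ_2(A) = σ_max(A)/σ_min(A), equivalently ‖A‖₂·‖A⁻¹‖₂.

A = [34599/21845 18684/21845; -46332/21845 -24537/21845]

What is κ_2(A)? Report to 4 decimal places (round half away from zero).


257.0000

AᵀA = [133749801/19088161 71331840/19088161; 71331840/19088161 38046249/19088161]; tr = 594450/66049, det = 81/66049
λ_max, λ_min = (594450/66049 ± √353349402624/4362470401)/2 = 9, 9/66049
κ_2(A) = √(λ_max/λ_min) = √(9 / (9/66049)) = 257.0000


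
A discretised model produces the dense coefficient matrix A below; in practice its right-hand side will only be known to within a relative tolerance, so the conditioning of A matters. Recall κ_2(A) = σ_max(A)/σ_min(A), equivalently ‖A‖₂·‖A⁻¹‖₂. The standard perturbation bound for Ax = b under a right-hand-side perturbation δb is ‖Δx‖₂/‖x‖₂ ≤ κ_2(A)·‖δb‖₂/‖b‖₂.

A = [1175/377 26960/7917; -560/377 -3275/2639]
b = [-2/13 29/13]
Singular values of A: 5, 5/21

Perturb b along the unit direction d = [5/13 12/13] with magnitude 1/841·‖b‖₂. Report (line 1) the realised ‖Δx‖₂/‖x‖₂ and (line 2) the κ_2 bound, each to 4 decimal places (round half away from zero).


largest singular value 5, smallest 5/21
κ_2(A) = 5 / (5/21) = 21.0000
perturbation bound = 21.0000·1/841 = 0.0250
solve Ax = b  →  x = [-6.2207 5.6483]
‖b‖₂ = 2.2361 and ‖x‖₂ = 8.4024
re-solving with b+δb shifts x by Δx of norm 0.0112
dividing the unrounded norms, ‖Δx‖/‖x‖ = 0.0013
so the bound overstates the realised error by a factor of ≈ 18.7883 (computed from the unrounded values)

0.0013
0.0250


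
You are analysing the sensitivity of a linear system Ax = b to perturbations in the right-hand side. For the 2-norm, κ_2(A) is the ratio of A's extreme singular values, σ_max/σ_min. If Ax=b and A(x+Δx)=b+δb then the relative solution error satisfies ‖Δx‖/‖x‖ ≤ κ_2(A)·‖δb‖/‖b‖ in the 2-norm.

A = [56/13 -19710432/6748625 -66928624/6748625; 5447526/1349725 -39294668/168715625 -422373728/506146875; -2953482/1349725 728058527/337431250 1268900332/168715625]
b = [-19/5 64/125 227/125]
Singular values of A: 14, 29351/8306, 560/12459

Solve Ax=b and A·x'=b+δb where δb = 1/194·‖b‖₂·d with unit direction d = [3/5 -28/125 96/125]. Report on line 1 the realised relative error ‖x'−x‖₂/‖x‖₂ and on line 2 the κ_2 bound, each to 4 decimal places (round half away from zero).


from the listed singular values, σ₁ = 14, σ_n = 560/12459
condition number: 14 ÷ (560/12459) = 311.4750
bound on ‖Δx‖/‖x‖: κ·ε = 311.4750·1/194 = 1.6055
solve Ax = b  →  x = [0.1513 21.4626 -5.8718]
2-norm of b is 4.2426; of x, 22.2518
re-solving with b+δb shifts x by Δx of norm 0.4866
realised ‖Δx‖/‖x‖ = 0.0219
so the bound overstates the realised error by a factor of ≈ 73.4274 (computed from the unrounded values)

0.0219
1.6055


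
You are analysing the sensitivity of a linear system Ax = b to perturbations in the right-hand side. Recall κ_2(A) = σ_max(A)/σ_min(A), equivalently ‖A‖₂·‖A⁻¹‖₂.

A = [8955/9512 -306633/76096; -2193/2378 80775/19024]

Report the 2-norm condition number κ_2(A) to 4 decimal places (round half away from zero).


128.0000

M = AᵀA = [186849/107584 -6635115/860672; -6635115/860672 235930329/6885376]. tr(M)=147465/4096, det(M)=81/1024
char-poly roots: 36 and 9/4096
so κ_2 = √(36 / (9/4096)) = 128.0000


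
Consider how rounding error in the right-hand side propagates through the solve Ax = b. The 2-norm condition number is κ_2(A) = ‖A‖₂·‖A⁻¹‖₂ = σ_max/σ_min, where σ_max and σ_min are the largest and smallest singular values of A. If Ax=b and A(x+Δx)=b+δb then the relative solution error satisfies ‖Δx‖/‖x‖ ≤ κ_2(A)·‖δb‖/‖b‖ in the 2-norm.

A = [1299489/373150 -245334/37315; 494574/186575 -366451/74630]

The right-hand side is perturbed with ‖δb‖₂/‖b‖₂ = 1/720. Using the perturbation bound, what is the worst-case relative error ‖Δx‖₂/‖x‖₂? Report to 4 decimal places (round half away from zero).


0.3658

AᵀA = [106683417081/5569636900 -10000919424/278481845; -10000919424/278481845 15001656865/222785476]; tr = 833433977/9636050, det = 8311689/77088400
solving λ² − 833433977/9636050·λ + 8311689/77088400 = 0 gives λ = 8649/100, 961/770884
σ_max=√(8649/100)=(93/10), σ_min=√(961/770884)=(31/878) → κ = 263.4000
perturbation bound = 263.4000·1/720 = 0.3658


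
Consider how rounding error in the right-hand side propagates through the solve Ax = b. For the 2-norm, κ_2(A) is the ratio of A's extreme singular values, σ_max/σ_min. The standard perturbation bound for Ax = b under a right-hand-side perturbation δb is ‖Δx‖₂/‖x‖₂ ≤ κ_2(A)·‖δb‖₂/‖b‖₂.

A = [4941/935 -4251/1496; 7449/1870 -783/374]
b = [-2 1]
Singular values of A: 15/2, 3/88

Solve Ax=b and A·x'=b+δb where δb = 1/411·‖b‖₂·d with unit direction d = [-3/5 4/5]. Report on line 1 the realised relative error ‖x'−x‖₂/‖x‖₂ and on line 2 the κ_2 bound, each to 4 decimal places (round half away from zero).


0.0027
0.5353

σ_max = 15/2, σ_min = 3/88
κ = σ_max/σ_min = (15/2)/(3/88) = 220.0000
κ_2(A)·‖δb‖/‖b‖ = 0.5353
solve Ax = b  →  x = [27.4902 51.8275]
2-norm of b is 2.2361; of x, 58.6668
Δx = A⁻¹·δb where δb = 1/411·2.2361·d; ‖Δx‖ = 0.1596
relative error = 0.0027
realised/bound (from unrounded values) ≈ 0.0051


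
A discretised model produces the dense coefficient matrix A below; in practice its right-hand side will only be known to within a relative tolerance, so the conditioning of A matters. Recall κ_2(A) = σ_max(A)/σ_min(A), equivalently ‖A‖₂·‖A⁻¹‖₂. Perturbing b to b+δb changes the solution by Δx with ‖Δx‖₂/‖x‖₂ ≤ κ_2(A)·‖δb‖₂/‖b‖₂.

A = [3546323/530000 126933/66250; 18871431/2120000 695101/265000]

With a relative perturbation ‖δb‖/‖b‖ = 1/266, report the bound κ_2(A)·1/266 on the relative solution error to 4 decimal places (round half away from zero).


1.0202

form AᵀA = [22294136684521/179776000000 812795089491/22472000000; 812795089491/22472000000 29638287361/2809000000] with trace 38705579321/287641600 and determinant 707281/2876416
char-poly roots: 3364/25 and 21025/11505664
σ_max=√(3364/25)=(58/5), σ_min=√(21025/11505664)=(145/3392) → κ = 271.3600
worst-case relative error ≤ 271.3600 × 1/266 = 1.0202


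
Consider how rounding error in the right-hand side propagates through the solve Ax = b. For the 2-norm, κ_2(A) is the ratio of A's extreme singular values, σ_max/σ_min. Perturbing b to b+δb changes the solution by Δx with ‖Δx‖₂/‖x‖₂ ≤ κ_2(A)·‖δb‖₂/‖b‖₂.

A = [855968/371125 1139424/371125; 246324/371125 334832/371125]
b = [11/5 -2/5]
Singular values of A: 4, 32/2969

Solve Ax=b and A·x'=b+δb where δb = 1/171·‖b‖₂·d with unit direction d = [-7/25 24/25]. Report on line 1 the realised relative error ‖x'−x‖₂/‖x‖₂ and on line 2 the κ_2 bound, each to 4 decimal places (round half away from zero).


0.0131
2.1703

σ_max = 4, σ_min = 32/2969
condition number: 4 ÷ (32/2969) = 371.1250
κ_2(A)·‖δb‖/‖b‖ = 2.1703
solve Ax = b  →  x = [74.5250 -55.2688]
‖b‖₂ = 2.2361 and ‖x‖₂ = 92.7826
Δx = A⁻¹·δb where δb = 1/171·2.2361·d; ‖Δx‖ = 1.2132
realised ‖Δx‖/‖x‖ = 0.0131
tightness: 0.0131 against a bound of 2.1703 (unrounded ratio ≈ 0.0060)


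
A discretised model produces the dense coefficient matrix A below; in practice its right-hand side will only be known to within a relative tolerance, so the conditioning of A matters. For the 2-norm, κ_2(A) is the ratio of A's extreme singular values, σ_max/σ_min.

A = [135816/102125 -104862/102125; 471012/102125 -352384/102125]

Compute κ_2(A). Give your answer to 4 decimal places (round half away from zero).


245.1000

AᵀA = [384477264/16687225 -288350448/16687225; -288350448/16687225 216272836/16687225]; tr = 24030004/667489, det = 14400/667489
char-poly roots: 36 and 400/667489
κ_2(A) = √(λ_max/λ_min) = √(36 / (400/667489)) = 245.1000


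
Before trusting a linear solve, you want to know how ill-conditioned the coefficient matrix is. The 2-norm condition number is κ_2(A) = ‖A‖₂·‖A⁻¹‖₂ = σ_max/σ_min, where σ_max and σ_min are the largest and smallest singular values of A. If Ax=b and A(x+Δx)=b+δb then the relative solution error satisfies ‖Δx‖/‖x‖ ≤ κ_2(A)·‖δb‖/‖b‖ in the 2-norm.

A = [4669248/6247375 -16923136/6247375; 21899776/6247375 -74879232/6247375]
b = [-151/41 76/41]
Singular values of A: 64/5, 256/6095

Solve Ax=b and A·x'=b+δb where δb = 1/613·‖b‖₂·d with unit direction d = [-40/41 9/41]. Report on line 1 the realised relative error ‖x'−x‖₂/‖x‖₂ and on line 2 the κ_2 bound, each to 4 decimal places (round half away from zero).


0.0017
0.4971

σ_max = 64/5, σ_min = 256/6095
condition number: (64/5) ÷ (256/6095) = 304.7500
perturbation bound = 304.7500·1/613 = 0.4971
solve Ax = b  →  x = [91.4469 26.5906]
‖b‖ = 4.1231, ‖x‖ = 95.2344
Δx = A⁻¹·δb where δb = 1/613·4.1231·d; ‖Δx‖ = 0.1601
realised ‖Δx‖/‖x‖ = 0.0017
realised/bound (from unrounded values) ≈ 0.0034


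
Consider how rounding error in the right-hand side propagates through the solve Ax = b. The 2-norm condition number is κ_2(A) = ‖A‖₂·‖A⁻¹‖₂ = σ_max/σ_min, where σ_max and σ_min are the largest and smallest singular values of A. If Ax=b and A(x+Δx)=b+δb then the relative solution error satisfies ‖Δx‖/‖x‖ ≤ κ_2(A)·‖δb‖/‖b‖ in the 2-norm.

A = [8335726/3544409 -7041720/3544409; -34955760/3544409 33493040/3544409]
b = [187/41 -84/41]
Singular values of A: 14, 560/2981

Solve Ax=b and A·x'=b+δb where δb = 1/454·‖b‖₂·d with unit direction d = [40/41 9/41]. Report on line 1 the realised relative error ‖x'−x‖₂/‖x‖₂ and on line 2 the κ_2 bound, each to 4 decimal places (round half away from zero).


largest singular value 14, smallest 560/2981
condition number: 14 ÷ (560/2981) = 74.5250
worst-case relative error ≤ 74.5250 × 1/454 = 0.1642
solve Ax = b  →  x = [14.8399 15.2712]
‖b‖ = 5.0000, ‖x‖ = 21.2939
Δx = A⁻¹·δb where δb = 1/454·5.0000·d; ‖Δx‖ = 0.0586
realised ‖Δx‖/‖x‖ = 0.0028
tightness: 0.0028 against a bound of 0.1642 (unrounded ratio ≈ 0.0168)

0.0028
0.1642


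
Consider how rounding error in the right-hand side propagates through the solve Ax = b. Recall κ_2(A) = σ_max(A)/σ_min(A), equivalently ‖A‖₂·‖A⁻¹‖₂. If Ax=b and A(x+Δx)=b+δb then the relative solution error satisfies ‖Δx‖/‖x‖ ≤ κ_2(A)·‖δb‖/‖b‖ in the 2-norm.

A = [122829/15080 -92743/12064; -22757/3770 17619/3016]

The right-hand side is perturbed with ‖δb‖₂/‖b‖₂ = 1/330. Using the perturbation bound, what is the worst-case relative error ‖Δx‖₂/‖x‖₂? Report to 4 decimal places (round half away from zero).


AᵀA = [934922401/9096256 -3561363855/36385024; -3561363855/36385024 13568130625/145540096]; tr = 33920201/173056, det = 60025/43264
solving λ² − 33920201/173056·λ + 60025/43264 = 0 gives λ = 196, 1225/173056
so κ_2 = √(196 / (1225/173056)) = 166.4000
worst-case relative error ≤ 166.4000 × 1/330 = 0.5042

0.5042


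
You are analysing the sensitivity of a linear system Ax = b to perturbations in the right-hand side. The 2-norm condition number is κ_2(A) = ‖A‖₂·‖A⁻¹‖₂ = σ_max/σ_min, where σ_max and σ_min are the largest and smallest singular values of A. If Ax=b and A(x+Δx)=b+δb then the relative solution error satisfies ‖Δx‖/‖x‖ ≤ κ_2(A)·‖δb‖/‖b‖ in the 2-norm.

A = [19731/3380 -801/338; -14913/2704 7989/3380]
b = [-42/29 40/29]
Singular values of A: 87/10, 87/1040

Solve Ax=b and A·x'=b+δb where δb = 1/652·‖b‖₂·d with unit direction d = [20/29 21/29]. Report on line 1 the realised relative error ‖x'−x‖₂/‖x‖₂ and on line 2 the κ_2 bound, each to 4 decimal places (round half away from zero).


0.1595
0.1595

σ_max = 87/10, σ_min = 87/1040
κ_2(A) = (87/10) / (87/1040) = 104.0000
worst-case relative error ≤ 104.0000 × 1/652 = 0.1595
solve Ax = b  →  x = [-0.2122 0.0884]
2-norm of b is 2.0000; of x, 0.2299
with δb = [0.0021 0.0022], A·Δx = δb → ‖Δx‖ = 0.0367
relative error = 0.1595
realised/bound = 1 exactly: the bound is attained for this b and d


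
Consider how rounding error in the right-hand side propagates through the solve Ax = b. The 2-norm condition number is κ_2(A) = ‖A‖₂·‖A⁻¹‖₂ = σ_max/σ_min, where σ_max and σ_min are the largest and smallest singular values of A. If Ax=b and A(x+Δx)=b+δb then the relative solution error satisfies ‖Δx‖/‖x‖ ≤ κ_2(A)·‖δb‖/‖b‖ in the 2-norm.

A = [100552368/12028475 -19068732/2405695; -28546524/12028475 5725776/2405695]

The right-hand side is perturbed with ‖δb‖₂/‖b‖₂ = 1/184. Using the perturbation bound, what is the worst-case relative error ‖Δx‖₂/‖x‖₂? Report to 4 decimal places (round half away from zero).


0.7213

M = AᵀA = [17481092388624/231494737321 -16646857274880/231494737321; -16646857274880/231494737321 15856042035600/231494737321]. tr(M)=39639874464/275261281, det(M)=324000000/275261281
solving λ² − 39639874464/275261281·λ + 324000000/275261281 = 0 gives λ = 144, 2250000/275261281
so κ_2 = √(144 / (2250000/275261281)) = 132.7280
κ_2(A)·‖δb‖/‖b‖ = 0.7213


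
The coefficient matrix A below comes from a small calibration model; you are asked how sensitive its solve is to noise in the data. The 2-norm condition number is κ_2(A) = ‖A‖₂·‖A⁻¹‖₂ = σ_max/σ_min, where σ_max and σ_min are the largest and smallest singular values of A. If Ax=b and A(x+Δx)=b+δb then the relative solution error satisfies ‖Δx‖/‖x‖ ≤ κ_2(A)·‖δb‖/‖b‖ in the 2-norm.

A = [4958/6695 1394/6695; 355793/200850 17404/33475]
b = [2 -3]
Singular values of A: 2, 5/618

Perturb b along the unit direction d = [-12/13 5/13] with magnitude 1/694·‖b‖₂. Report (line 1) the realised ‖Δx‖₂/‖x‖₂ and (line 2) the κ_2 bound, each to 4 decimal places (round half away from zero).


σ_max = 2, σ_min = 5/618
κ = σ_max/σ_min = 2/(5/618) = 247.2000
worst-case relative error ≤ 247.2000 × 1/694 = 0.3562
solve Ax = b  →  x = [102.8640 -356.2480]
‖b‖₂ = 3.6056 and ‖x‖₂ = 370.8013
with δb = [-0.0048 0.0020], A·Δx = δb → ‖Δx‖ = 0.6421
dividing the unrounded norms, ‖Δx‖/‖x‖ = 0.0017
so the bound overstates the realised error by a factor of ≈ 205.6836 (computed from the unrounded values)

0.0017
0.3562


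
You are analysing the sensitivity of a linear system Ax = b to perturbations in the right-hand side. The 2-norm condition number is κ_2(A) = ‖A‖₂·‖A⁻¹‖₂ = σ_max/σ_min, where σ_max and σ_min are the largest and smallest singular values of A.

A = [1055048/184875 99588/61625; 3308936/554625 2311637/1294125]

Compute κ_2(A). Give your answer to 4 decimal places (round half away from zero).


133.8750

form AᵀA = [24931265152/365765625 16966083784/853453125; 16966083784/853453125 11554580353/1991390625] with trace 424199429/5735205 and determinant 218803264/716900625
λ_max, λ_min = (424199429/5735205 ± √4497624983839183729/822314409800625)/2 = 1849/25, 118336/28676025
κ_2(A) = √(λ_max/λ_min) = √((1849/25) / (118336/28676025)) = 133.8750


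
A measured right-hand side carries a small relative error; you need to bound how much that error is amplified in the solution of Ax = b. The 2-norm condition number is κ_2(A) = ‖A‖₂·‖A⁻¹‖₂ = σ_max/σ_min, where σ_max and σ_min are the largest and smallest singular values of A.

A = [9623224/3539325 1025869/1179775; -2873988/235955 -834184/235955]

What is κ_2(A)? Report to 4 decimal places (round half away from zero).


172.6500

AᵀA = [1160656169296/7452005625 112837464376/2484001875; 112837464376/2484001875 10975003481/828000625]; tr = 2015089921/11923209, det = 11424400/11923209
char-poly roots: 169 and 67600/11923209
σ_max=√169=13, σ_min=√(67600/11923209)=(260/3453) → κ = 172.6500


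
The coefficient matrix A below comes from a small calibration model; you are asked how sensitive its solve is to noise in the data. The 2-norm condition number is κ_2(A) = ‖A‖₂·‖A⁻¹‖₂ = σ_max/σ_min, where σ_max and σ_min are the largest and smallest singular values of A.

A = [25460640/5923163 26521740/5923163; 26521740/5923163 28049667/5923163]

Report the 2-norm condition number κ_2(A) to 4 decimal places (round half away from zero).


AᵀA = [1607190109200/41716837009 1687498750980/41716837009; 1687498750980/41716837009 1771922130129/41716837009]; tr = 4017969369/49603849, det = 4665600/49603849
char-poly roots: 81 and 57600/49603849
κ = σ_max/σ_min = 9/(240/7043) = 264.1125

264.1125


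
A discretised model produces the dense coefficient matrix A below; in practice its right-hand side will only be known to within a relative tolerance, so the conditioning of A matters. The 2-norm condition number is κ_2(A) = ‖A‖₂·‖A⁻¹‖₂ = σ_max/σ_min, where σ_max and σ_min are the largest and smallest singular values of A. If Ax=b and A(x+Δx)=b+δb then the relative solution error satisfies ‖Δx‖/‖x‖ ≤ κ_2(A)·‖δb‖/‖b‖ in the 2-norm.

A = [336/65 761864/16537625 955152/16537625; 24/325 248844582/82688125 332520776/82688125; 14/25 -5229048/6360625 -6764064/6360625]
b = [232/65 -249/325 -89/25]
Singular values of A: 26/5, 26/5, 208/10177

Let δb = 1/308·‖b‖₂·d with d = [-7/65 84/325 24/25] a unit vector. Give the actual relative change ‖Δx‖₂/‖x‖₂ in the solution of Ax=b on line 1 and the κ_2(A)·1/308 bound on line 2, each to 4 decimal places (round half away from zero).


0.0041
0.8261

from the listed singular values, σ₁ = 26/5, σ_n = 208/10177
κ = σ_max/σ_min = (26/5)/(208/10177) = 254.4250
perturbation bound = 254.4250·1/308 = 0.8261
solve Ax = b  →  x = [0.6065 156.5959 -117.3914]
‖b‖ = 5.0990, ‖x‖ = 195.7125
Δx = A⁻¹·δb where δb = 1/308·5.0990·d; ‖Δx‖ = 0.8100
relative error = 0.0041
realised/bound (from unrounded values) ≈ 0.0050


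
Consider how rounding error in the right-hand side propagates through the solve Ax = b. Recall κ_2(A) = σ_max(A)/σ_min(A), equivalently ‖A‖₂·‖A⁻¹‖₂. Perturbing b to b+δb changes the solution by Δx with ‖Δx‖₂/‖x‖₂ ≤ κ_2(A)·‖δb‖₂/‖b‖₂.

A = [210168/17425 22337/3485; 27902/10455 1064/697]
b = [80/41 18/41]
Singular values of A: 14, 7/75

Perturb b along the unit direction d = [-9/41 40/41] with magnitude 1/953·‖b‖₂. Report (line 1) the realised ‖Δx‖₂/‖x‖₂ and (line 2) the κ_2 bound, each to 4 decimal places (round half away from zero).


σ_max = 14, σ_min = 7/75
κ_2(A) = 14 / (7/75) = 150.0000
worst-case relative error ≤ 150.0000 × 1/953 = 0.1574
solve Ax = b  →  x = [0.1261 0.0672]
‖b‖ = 2.0000, ‖x‖ = 0.1429
δb = ε·‖b‖·d = [-0.0005 0.0020]; solving A·Δx = δb gives ‖Δx‖ = 0.0225
relative error = 0.1574
tightness: 0.1574 against a bound of 0.1574; the bound is attained (ratio 1)

0.1574
0.1574


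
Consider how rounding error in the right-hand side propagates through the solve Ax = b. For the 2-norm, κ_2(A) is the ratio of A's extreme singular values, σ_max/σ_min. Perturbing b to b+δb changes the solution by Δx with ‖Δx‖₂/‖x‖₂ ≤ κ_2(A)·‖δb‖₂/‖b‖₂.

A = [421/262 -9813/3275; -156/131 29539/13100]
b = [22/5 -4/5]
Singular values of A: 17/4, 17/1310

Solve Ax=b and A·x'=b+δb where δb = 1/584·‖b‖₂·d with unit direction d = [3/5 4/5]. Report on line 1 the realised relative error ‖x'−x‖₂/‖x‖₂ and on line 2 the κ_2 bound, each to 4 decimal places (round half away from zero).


largest singular value 17/4, smallest 17/1310
κ = σ_max/σ_min = (17/4)/(17/1310) = 327.5000
bound on ‖Δx‖/‖x‖: κ·ε = 327.5000·1/584 = 0.5608
solve Ax = b  →  x = [136.4291 71.6955]
2-norm of b is 4.4721; of x, 154.1205
with δb = [0.0046 0.0061], A·Δx = δb → ‖Δx‖ = 0.5901
relative error = 0.0038
tightness: 0.0038 against a bound of 0.5608 (unrounded ratio ≈ 0.0068)

0.0038
0.5608


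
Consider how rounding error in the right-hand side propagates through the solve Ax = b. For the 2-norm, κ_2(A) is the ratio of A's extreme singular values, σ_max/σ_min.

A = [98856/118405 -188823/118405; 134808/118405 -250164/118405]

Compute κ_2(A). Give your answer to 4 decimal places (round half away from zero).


AᵀA = [1117828224/560789761 -2095615800/560789761; -2095615800/560789761 3929446089/560789761]; tr = 17464617/1940449, det = 5184/1940449
char-poly roots: 9 and 576/1940449
so κ_2 = √(9 / (576/1940449)) = 174.1250

174.1250


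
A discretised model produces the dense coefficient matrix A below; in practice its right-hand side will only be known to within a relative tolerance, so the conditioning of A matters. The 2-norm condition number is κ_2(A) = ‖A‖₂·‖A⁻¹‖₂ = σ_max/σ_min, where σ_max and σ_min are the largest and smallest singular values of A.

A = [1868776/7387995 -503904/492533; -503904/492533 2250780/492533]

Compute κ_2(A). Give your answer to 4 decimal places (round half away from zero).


210.9600

AᵀA = [36064338496/32470238025 -3560249728/721560845; -3560249728/721560845 3164741136/144312169]; tr = 445051216/19316025, det = 1024/85849
eigenvalues of AᵀA: λ = (tr ± √(tr²−4·det))/2 = 576/25, 400/772641
κ_2(A) = √(λ_max/λ_min) = √((576/25) / (400/772641)) = 210.9600


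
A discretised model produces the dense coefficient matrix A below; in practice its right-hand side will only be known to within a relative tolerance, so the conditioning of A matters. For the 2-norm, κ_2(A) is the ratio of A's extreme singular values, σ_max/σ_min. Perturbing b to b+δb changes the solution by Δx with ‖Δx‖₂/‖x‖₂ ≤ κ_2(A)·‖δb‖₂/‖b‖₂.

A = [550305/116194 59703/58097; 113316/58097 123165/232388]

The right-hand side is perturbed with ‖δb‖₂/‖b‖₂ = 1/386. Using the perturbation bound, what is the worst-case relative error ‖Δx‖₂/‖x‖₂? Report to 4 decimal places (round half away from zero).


M = AᵀA = [2095844121/79887844 235699065/39943922; 235699065/39943922 427223601/319551376]. tr(M)=5241285/190096, det(M)=194481/760384
λ_max, λ_min = (5241285/190096 ± √27434098391049/36136489216)/2 = 441/16, 441/47524
κ = σ_max/σ_min = (21/4)/(21/218) = 54.5000
worst-case relative error ≤ 54.5000 × 1/386 = 0.1412

0.1412


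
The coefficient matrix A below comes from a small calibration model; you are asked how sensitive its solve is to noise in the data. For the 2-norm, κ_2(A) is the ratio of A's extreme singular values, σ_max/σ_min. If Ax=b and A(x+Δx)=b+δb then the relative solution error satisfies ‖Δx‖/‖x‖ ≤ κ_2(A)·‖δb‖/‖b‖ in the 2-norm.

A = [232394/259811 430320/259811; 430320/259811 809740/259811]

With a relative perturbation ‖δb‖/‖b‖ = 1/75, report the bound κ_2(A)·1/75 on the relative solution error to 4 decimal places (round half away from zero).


M = AᵀA = [827620324/233570089 1551733920/233570089; 1551733920/233570089 2909530000/233570089]. tr(M)=12931316/808201, det(M)=1600/808201
char-poly roots: 16 and 100/808201
so κ_2 = √(16 / (100/808201)) = 359.6000
κ_2(A)·‖δb‖/‖b‖ = 4.7947

4.7947


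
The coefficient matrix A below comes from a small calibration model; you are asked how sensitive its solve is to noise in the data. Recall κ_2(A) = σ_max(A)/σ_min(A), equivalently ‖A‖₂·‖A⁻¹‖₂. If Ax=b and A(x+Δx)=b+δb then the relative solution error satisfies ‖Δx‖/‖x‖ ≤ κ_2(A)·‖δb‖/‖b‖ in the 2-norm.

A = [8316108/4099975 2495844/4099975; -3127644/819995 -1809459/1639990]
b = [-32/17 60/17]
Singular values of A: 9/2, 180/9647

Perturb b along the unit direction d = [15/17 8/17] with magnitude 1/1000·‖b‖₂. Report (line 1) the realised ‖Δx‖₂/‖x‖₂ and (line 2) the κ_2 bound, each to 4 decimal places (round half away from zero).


0.2412
0.2412

from the listed singular values, σ₁ = 9/2, σ_n = 180/9647
κ = σ_max/σ_min = (9/2)/(180/9647) = 241.1750
perturbation bound = 241.1750·1/1000 = 0.2412
solve Ax = b  →  x = [-0.8533 -0.2489]
‖b‖₂ = 4.0000 and ‖x‖₂ = 0.8889
re-solving with b+δb shifts x by Δx of norm 0.2144
relative error = 0.2412
tightness: 0.2412 against a bound of 0.2412; the bound is attained (ratio 1)


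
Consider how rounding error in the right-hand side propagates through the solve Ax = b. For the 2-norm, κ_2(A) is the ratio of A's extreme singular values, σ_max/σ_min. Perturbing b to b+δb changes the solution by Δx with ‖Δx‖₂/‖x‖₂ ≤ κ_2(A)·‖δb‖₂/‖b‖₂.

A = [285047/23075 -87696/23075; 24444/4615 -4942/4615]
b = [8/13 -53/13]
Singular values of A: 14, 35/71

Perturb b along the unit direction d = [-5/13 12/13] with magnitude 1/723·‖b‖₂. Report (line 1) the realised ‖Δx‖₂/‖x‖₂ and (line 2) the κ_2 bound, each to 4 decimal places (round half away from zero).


0.0014
0.0393

largest singular value 14, smallest 35/71
κ_2(A) = 14 / (35/71) = 28.4000
bound on ‖Δx‖/‖x‖: κ·ε = 28.4000·1/723 = 0.0393
solve Ax = b  →  x = [-2.3406 -7.7697]
‖b‖ = 4.1231, ‖x‖ = 8.1146
re-solving with b+δb shifts x by Δx of norm 0.0116
relative error = 0.0014
tightness: 0.0014 against a bound of 0.0393 (unrounded ratio ≈ 0.0363)


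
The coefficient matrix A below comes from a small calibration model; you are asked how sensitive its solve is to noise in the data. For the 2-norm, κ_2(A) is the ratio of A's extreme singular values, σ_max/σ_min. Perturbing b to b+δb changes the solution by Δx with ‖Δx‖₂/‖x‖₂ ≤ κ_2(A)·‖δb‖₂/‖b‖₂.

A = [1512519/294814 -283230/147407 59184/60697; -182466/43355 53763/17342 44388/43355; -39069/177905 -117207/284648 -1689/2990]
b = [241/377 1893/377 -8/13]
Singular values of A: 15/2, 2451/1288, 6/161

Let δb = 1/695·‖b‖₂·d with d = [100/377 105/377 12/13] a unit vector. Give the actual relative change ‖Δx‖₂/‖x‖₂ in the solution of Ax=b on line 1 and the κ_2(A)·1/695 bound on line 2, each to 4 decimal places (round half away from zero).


largest singular value 15/2, smallest 6/161
κ_2(A) = (15/2) / (6/161) = 201.2500
bound on ‖Δx‖/‖x‖: κ·ε = 201.2500·1/695 = 0.2896
solve Ax = b  →  x = [-9.8614 -17.6401 17.7816]
2-norm of b is 5.0990; of x, 26.9185
re-solving with b+δb shifts x by Δx of norm 0.1969
realised ‖Δx‖/‖x‖ = 0.0073
so the bound overstates the realised error by a factor of ≈ 39.5937 (computed from the unrounded values)

0.0073
0.2896


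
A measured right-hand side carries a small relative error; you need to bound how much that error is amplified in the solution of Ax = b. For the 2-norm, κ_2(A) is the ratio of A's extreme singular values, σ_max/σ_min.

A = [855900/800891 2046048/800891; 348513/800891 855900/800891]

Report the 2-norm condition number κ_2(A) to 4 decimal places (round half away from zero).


M = AᵀA = [5053409001/3795422449 12127247100/3795422449; 12127247100/3795422449 29105782416/3795422449]. tr(M)=202125393/22458121, det(M)=20736/22458121
char-poly roots: 9 and 2304/22458121
σ_max=√9=3, σ_min=√(2304/22458121)=(48/4739) → κ = 296.1875

296.1875


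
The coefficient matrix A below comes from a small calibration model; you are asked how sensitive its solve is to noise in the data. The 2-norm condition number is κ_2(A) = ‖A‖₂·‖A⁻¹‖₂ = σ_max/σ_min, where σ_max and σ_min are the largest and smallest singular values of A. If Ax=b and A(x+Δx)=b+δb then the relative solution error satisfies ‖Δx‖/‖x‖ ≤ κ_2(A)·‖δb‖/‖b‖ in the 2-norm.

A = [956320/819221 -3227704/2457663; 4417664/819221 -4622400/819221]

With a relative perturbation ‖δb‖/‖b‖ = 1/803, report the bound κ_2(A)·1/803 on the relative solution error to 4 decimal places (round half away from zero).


0.1609

form AᵀA = [12153660416/399240361 -38279207680/1197721083; -38279207680/1197721083 120593283136/3593163249] with trace 273455680/4272489 and determinant 1048576/4272489
λ_max, λ_min = (273455680/4272489 ± √74760088806559744/18254162255121)/2 = 64, 16384/4272489
σ_max=√64=8, σ_min=√(16384/4272489)=(128/2067) → κ = 129.1875
κ_2(A)·‖δb‖/‖b‖ = 0.1609


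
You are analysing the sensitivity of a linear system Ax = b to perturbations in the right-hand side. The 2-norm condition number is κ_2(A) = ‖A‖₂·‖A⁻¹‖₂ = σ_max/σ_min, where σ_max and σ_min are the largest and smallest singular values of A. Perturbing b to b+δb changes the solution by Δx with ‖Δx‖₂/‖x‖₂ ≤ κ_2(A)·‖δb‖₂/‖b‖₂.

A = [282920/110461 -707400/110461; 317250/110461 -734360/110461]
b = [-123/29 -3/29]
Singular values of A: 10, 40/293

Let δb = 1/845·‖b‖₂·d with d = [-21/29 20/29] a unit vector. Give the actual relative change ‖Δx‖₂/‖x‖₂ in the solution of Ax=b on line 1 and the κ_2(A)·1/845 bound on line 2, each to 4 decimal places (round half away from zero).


from the listed singular values, σ₁ = 10, σ_n = 40/293
κ_2(A) = 10 / (40/293) = 73.2500
perturbation bound = 73.2500·1/845 = 0.0867
solve Ax = b  →  x = [20.1692 8.7288]
‖b‖₂ = 4.2426 and ‖x‖₂ = 21.9770
δb = ε·‖b‖·d = [-0.0036 0.0035]; solving A·Δx = δb gives ‖Δx‖ = 0.0368
dividing the unrounded norms, ‖Δx‖/‖x‖ = 0.0017
realised/bound (from unrounded values) ≈ 0.0193

0.0017
0.0867


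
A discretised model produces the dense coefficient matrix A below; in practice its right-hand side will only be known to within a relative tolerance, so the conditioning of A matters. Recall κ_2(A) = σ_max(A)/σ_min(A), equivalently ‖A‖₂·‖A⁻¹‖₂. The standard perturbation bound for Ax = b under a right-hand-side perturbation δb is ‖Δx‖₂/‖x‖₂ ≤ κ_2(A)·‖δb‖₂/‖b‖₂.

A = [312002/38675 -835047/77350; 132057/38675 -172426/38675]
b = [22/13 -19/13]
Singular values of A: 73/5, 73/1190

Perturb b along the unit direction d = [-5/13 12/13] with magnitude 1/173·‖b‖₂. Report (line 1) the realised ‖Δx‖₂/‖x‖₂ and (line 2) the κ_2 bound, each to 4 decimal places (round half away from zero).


from the listed singular values, σ₁ = 73/5, σ_n = 73/1190
κ = σ_max/σ_min = (73/5)/(73/1190) = 238.0000
bound on ‖Δx‖/‖x‖: κ·ε = 238.0000·1/173 = 1.3757
solve Ax = b  →  x = [-26.0411 -19.6164]
‖b‖₂ = 2.2361 and ‖x‖₂ = 32.6028
re-solving with b+δb shifts x by Δx of norm 0.2107
dividing the unrounded norms, ‖Δx‖/‖x‖ = 0.0065
so the bound overstates the realised error by a factor of ≈ 212.8741 (computed from the unrounded values)

0.0065
1.3757


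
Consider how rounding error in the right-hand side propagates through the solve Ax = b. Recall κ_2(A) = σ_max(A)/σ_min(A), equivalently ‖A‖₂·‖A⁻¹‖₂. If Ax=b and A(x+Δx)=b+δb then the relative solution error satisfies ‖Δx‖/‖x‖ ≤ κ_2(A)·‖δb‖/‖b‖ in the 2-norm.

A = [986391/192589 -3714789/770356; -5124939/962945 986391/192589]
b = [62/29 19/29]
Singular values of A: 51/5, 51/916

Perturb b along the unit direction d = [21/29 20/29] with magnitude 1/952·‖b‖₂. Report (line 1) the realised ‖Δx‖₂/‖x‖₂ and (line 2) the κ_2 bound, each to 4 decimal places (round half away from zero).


from the listed singular values, σ₁ = 51/5, σ_n = 51/916
κ = σ_max/σ_min = (51/5)/(51/916) = 183.2000
perturbation bound = 183.2000·1/952 = 0.1924
solve Ax = b  →  x = [24.8445 25.9446]
‖b‖₂ = 2.2361 and ‖x‖₂ = 35.9217
with δb = [0.0017 0.0016], A·Δx = δb → ‖Δx‖ = 0.0422
dividing the unrounded norms, ‖Δx‖/‖x‖ = 0.0012
realised/bound (from unrounded values) ≈ 0.0061

0.0012
0.1924


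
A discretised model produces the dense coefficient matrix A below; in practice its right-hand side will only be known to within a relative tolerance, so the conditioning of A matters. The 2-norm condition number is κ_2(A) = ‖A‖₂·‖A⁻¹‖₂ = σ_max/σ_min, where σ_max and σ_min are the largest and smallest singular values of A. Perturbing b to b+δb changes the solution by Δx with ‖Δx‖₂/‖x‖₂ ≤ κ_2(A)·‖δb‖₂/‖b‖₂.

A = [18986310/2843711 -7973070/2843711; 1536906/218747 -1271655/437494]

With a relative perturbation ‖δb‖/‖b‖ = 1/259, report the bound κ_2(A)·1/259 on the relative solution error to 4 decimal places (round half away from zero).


form AᵀA = [903295477224/9615567481 -376370010135/9615567481; -376370010135/9615567481 627313161825/38462269924] with trace 25091686809/227587396 and determinant 4862025/56896849
eigenvalues of AᵀA: λ = (tr ± √(tr²−4·det))/2 = 441/4, 44100/56896849
so κ_2 = √((441/4) / (44100/56896849)) = 377.1500
bound on ‖Δx‖/‖x‖: κ·ε = 377.1500·1/259 = 1.4562

1.4562
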